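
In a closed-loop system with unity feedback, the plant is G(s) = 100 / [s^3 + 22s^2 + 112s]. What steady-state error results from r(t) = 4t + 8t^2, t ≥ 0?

infinity

Factoring s from the denominator leaves a polynomial with constant term 112, so the system is type 1. Taking each input component in turn:
  • 4t: e_ss = 4/K_v with K_v=25/28 → 4.48.
  • 8t^2: a type-1 system cannot track it, e_ss → ∞.
The unbounded component dominates.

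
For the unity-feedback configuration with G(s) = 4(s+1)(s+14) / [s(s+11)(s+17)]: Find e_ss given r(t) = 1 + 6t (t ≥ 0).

561/28

G(s) has one factor of s in the denominator, so the system is type 1. Treating each term separately:
  • 1: tracked with zero error.
  • 6t: e_ss = 6/K_v with K_v=56/187 → 561/28.
Total e_ss = 561/28.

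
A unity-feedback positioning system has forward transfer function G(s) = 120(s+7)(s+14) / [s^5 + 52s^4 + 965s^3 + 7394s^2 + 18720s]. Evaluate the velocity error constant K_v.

Lowest-order denominator term is 18720s, so the open loop has 1 pole at the origin → type 1 system.
K_v = lim_{s→0} s·G(s) = 120·7·14 / 18720 = 49/78.

49/78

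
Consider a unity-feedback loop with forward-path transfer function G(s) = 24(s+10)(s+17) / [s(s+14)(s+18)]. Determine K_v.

G(s) has one factor of s in the denominator, so the system is type 1.
K_v = lim_{s→0} s·G(s) = 24·10·17 / (14·18) = 340/21.

340/21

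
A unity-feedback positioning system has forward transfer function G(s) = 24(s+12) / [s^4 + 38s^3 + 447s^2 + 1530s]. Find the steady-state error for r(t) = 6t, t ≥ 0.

31.875

Lowest-order denominator term is 1530s, so the open loop has 1 pole at the origin → type 1 system.
K_v = lim_{s→0} s·G(s) = 24·12 / 1530 = 16/85.
e_ss = 6/K_v = 6/(16/85) = 31.875.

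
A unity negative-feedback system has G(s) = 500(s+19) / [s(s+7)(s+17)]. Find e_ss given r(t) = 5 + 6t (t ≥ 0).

One free integrator in G(s): this is a type 1 system. Treating each term separately:
  • 5: tracked with zero error.
  • 6t: e_ss = 6/K_v with K_v=9500/119 → 357/4750.
Total e_ss = 357/4750.

357/4750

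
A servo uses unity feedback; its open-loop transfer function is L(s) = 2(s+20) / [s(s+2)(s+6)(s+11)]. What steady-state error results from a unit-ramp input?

3.3

The open loop has one pole at the origin → type 1 system.
K_v = lim_{s→0} s·L(s) = 2·20 / (2·6·11) = 10/33.
e_ss = 1/K_v = 1/(10/33) = 3.3.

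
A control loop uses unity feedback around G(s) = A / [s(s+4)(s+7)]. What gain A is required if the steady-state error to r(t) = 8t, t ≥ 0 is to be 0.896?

System type = 1 (one pole at s=0).
K_v = lim_{s→0} s·G(s) = A / (4·7) = (1/28)·A.
e_ss = 8/K_v = 0.896 ⇒ K_v = 125/14 ⇒ A = (125/14)/(1/28) = 250.

250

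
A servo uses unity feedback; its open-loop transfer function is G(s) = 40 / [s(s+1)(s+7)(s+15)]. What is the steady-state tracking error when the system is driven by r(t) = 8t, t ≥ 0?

One free integrator in G(s): this is a type 1 system.
K_v = lim_{s→0} s·G(s) = 40 / (1·7·15) = 8/21.
e_ss = 8/K_v = 8/(8/21) = 21.

21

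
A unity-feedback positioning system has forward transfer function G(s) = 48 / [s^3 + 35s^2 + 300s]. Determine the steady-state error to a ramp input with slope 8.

50

Lowest-order denominator term is 300s, so the open loop has 1 pole at the origin → type 1 system.
K_v = lim_{s→0} s·G(s) = 48 / 300 = 0.16.
e_ss = 8/K_v = 8/0.16 = 50.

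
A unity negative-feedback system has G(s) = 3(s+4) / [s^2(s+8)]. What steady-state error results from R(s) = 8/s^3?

The open loop has two poles at the origin → type 2 system.
K_a = lim_{s→0} s^2·G(s) = 3·4 / (8) = 1.5.
r(t) = 4t^2 gives R(s) = 8/s^3.
e_ss = 8/K_a = 8/1.5 = 16/3.

16/3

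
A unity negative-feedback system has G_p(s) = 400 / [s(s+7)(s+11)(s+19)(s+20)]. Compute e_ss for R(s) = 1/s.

0

The open loop has one pole at the origin → type 1 system.
K_p = ∞ for a type-1 system; e_ss to a step is zero.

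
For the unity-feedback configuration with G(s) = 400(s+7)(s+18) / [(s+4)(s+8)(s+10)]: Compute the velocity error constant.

System type = 0 (no poles at s=0).
K_v = lim_{s→0} s·G(s) = 0 (the extra factor of s kills the finite limit).

0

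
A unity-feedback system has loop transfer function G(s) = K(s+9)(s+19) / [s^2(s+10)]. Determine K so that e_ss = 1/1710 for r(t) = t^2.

200

System type = 2 (two poles at s=0).
K_a = lim_{s→0} s^2·G(s) = K·9·19 / (10) = 17.1·K.
e_ss = 2/K_a = 1/1710 ⇒ K_a = 3420 ⇒ K = 3420/17.1 = 200.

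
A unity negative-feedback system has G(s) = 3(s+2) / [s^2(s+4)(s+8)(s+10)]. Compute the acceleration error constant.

G(s) has two factors of s in the denominator, so the system is type 2.
K_a = lim_{s→0} s^2·G(s) = 3·2 / (4·8·10) = 3/160.

3/160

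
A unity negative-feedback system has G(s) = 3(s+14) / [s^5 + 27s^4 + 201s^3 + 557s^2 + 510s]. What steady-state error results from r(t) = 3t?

Factoring s from the denominator leaves a polynomial with constant term 510, so the system is type 1.
K_v = lim_{s→0} s·G(s) = 3·14 / 510 = 7/85.
e_ss = 3/K_v = 3/(7/85) = 255/7.

255/7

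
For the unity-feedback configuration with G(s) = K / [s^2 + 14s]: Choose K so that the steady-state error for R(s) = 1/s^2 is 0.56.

Factoring s from the denominator leaves a polynomial with constant term 14, so the system is type 1.
K_v = lim_{s→0} s·G(s) = K / 14 = (1/14)·K.
e_ss = 1/K_v = 0.56 ⇒ K_v = 25/14 ⇒ K = (25/14)/(1/14) = 25.

25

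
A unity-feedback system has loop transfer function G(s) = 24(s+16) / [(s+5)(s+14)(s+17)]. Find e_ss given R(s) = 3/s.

The open loop has no poles at the origin → type 0 system.
K_p = lim_{s→0} G(s) = 24·16 / (5·14·17) = 192/595.
e_ss = 3/(1 + K_p) = 3/(787/595) = 1785/787.

1785/787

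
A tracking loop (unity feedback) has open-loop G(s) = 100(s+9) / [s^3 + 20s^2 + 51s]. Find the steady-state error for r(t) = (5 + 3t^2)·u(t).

Lowest-order denominator term is 51s, so the open loop has 1 pole at the origin → type 1 system. Taking each input component in turn:
  • 5: tracked with zero error.
  • 3t^2: a type-1 system cannot track it, e_ss → ∞.
The unbounded component dominates.

infinity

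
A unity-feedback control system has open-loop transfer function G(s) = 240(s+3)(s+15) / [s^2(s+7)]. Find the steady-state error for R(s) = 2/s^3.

7/5400

Two free integrators in G(s): this is a type 2 system.
K_a = lim_{s→0} s^2·G(s) = 240·3·15 / (7) = 10800/7.
r(t) = t^2 gives R(s) = 2/s^3.
e_ss = 2/K_a = 2/(10800/7) = 7/5400.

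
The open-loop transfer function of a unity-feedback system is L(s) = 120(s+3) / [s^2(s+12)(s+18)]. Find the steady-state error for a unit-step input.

0

The open loop has two poles at the origin → type 2 system.
A type-2 system has K_p = ∞, so it tracks a step input with zero steady-state error.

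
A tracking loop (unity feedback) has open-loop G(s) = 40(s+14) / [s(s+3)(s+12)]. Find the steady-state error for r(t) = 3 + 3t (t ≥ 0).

G(s) has one factor of s in the denominator, so the system is type 1. Treating each term separately:
  • 3: tracked with zero error.
  • 3t: e_ss = 3/K_v with K_v=140/9 → 27/140.
Total e_ss = 27/140.

27/140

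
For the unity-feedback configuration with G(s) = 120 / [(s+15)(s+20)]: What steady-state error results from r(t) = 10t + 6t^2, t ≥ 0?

System type = 0 (no poles at s=0). Taking each input component in turn:
  • 10t: a type-0 system cannot track it, e_ss → ∞.
  • 6t^2: a type-0 system cannot track it, e_ss → ∞.
The unbounded component dominates.

infinity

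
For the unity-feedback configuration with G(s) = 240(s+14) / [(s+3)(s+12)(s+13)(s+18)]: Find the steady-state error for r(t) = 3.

The open loop has no poles at the origin → type 0 system.
K_p = lim_{s→0} G(s) = 240·14 / (3·12·13·18) = 140/351.
e_ss = 3/(1 + K_p) = 3/(491/351) = 1053/491.

1053/491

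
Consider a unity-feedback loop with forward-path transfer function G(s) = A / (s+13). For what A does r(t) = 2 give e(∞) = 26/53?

40

G(s) has no factors of s in the denominator, so the system is type 0.
K_p = lim_{s→0} G(s) = A / (13) = (1/13)·A.
e_ss = 2/(1 + K_p) = 26/53 ⇒ 1 + (1/13)·A = 53/13 ⇒ A = 40.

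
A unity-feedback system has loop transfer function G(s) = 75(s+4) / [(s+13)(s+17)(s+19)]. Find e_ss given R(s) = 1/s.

No free integrators in G(s): this is a type 0 system.
K_p = lim_{s→0} G(s) = 75·4 / (13·17·19) = 300/4199.
e_ss = 1/(1 + K_p) = 1/(4499/4199) = 4199/4499.

4199/4499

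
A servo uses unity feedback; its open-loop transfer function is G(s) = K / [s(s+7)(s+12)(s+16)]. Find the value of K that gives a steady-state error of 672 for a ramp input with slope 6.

G(s) has one factor of s in the denominator, so the system is type 1.
K_v = lim_{s→0} s·G(s) = K / (7·12·16) = (1/1344)·K.
e_ss = 6/K_v = 672 ⇒ K_v = 1/112 ⇒ K = (1/112)/(1/1344) = 12.

12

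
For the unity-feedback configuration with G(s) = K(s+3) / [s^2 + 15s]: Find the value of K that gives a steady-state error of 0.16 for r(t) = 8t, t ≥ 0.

250

Factoring s from the denominator leaves a polynomial with constant term 15, so the system is type 1.
K_v = lim_{s→0} s·G(s) = K·3 / 15 = 0.2·K.
e_ss = 8/K_v = 0.16 ⇒ K_v = 50 ⇒ K = 50/0.2 = 250.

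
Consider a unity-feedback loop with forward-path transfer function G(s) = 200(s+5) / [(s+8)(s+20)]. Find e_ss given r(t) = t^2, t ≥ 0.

System type = 0 (no poles at s=0).
For a type-0 system K_a = 0, so e_ss to a parabolic input is unbounded.

infinity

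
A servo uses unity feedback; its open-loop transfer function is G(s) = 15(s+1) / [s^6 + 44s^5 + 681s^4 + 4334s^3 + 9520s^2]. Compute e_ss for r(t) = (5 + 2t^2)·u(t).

Factoring s^2 from the denominator leaves a polynomial with constant term 9520, so the system is type 2. Treating each term separately:
  • 5: tracked with zero error.
  • 2t^2: e_ss = 4/K_a with K_a=3/1904 → 7616/3.
Total e_ss = 7616/3.

7616/3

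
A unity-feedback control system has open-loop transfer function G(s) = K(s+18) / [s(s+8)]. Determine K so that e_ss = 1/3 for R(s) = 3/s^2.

4

G(s) has one factor of s in the denominator, so the system is type 1.
K_v = lim_{s→0} s·G(s) = K·18 / (8) = 2.25·K.
e_ss = 3/K_v = 1/3 ⇒ K_v = 9 ⇒ K = 9/2.25 = 4.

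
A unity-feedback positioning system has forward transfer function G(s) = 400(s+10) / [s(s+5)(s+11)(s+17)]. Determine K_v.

G(s) has one factor of s in the denominator, so the system is type 1.
K_v = lim_{s→0} s·G(s) = 400·10 / (5·11·17) = 800/187.

800/187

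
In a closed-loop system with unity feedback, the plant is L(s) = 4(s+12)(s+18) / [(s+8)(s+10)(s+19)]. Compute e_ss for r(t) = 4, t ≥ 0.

380/149

The open loop has no poles at the origin → type 0 system.
K_p = lim_{s→0} L(s) = 4·12·18 / (8·10·19) = 54/95.
e_ss = 4/(1 + K_p) = 4/(149/95) = 380/149.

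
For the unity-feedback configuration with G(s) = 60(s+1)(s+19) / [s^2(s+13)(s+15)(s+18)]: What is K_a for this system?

Two free integrators in G(s): this is a type 2 system.
K_a = lim_{s→0} s^2·G(s) = 60·1·19 / (13·15·18) = 38/117.

38/117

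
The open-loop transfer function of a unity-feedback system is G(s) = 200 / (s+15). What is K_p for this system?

40/3

G(s) has no factors of s in the denominator, so the system is type 0.
K_p = lim_{s→0} G(s) = 200 / (15) = 40/3.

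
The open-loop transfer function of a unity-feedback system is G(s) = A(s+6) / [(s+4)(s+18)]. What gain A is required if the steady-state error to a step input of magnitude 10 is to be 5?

12

No free integrators in G(s): this is a type 0 system.
K_p = lim_{s→0} G(s) = A·6 / (4·18) = (1/12)·A.
e_ss = 10/(1 + K_p) = 5 ⇒ 1 + (1/12)·A = 2 ⇒ A = 12.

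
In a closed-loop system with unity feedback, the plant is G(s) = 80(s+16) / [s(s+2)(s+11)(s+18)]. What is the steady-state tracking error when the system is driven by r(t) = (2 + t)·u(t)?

99/320

System type = 1 (one pole at s=0). Taking each input component in turn:
  • 2: tracked with zero error.
  • t: e_ss = 1/K_v with K_v=320/99 → 99/320.
Total e_ss = 99/320.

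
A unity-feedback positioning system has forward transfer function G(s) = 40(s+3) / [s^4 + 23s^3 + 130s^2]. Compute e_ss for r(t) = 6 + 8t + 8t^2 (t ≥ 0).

52/3

Factoring s^2 from the denominator leaves a polynomial with constant term 130, so the system is type 2. Taking each input component in turn:
  • 6: tracked with zero error.
  • 8t: tracked with zero error.
  • 8t^2: e_ss = 16/K_a with K_a=12/13 → 52/3.
Total e_ss = 52/3.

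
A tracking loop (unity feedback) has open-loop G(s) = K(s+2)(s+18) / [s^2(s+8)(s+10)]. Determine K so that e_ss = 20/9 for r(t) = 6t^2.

12

Two free integrators in G(s): this is a type 2 system.
K_a = lim_{s→0} s^2·G(s) = K·2·18 / (8·10) = 0.45·K.
e_ss = 12/K_a = 20/9 ⇒ K_a = 5.4 ⇒ K = 5.4/0.45 = 12.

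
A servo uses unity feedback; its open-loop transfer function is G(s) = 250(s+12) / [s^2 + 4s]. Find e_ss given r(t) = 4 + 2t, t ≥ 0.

1/375

Factoring s from the denominator leaves a polynomial with constant term 4, so the system is type 1. By superposition:
  • 4: tracked with zero error.
  • 2t: e_ss = 2/K_v with K_v=750 → 1/375.
Total e_ss = 1/375.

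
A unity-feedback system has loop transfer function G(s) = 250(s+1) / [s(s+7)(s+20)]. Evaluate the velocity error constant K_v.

One free integrator in G(s): this is a type 1 system.
K_v = lim_{s→0} s·G(s) = 250·1 / (7·20) = 25/14.

25/14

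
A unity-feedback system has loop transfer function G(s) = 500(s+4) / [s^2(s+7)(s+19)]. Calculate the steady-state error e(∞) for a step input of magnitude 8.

0

The open loop has two poles at the origin → type 2 system.
K_p = ∞ for a type-2 system; e_ss to a step is zero.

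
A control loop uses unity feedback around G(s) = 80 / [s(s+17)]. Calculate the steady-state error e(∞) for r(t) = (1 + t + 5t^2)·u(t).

infinity

The open loop has one pole at the origin → type 1 system. Treating each term separately:
  • 1: tracked with zero error.
  • t: e_ss = 1/K_v with K_v=80/17 → 0.2125.
  • 5t^2: a type-1 system cannot track it, e_ss → ∞.
The unbounded component dominates.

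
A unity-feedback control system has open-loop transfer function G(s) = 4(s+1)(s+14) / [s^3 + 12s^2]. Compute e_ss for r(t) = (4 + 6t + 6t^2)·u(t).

18/7

Lowest-order denominator term is 12s^2, so the open loop has 2 poles at the origin → type 2 system. Treating each term separately:
  • 4: tracked with zero error.
  • 6t: tracked with zero error.
  • 6t^2: e_ss = 12/K_a with K_a=14/3 → 18/7.
Total e_ss = 18/7.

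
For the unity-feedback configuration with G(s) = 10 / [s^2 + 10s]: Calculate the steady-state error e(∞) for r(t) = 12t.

12

The denominator has no term below 10s — 1 pole at s=0, type 1.
K_v = lim_{s→0} s·G(s) = 10 / 10 = 1.
e_ss = 12/K_v = 12/1 = 12.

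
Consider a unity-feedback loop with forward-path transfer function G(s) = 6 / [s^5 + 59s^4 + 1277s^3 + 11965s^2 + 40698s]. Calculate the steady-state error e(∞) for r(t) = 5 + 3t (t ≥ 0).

20349

The denominator has no term below 40698s — 1 pole at s=0, type 1. By superposition:
  • 5: tracked with zero error.
  • 3t: e_ss = 3/K_v with K_v=1/6783 → 20349.
Total e_ss = 20349.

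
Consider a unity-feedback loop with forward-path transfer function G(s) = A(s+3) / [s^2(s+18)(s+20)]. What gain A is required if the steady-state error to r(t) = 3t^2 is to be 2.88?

Two free integrators in G(s): this is a type 2 system.
K_a = lim_{s→0} s^2·G(s) = A·3 / (18·20) = (1/120)·A.
e_ss = 6/K_a = 2.88 ⇒ K_a = 25/12 ⇒ A = (25/12)/(1/120) = 250.

250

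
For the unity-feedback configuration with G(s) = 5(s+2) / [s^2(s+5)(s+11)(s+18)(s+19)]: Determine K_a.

Two free integrators in G(s): this is a type 2 system.
K_a = lim_{s→0} s^2·G(s) = 5·2 / (5·11·18·19) = 1/1881.

1/1881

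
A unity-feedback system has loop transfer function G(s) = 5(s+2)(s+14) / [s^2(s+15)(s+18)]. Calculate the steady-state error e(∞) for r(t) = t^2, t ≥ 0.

The open loop has two poles at the origin → type 2 system.
K_a = lim_{s→0} s^2·G(s) = 5·2·14 / (15·18) = 14/27.
r(t) = t^2 gives R(s) = 2/s^3.
e_ss = 2/K_a = 2/(14/27) = 27/7.

27/7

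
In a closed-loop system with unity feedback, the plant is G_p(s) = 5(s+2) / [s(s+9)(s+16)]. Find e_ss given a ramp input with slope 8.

115.2

G_p(s) has one factor of s in the denominator, so the system is type 1.
K_v = lim_{s→0} s·G_p(s) = 5·2 / (9·16) = 5/72.
e_ss = 8/K_v = 8/(5/72) = 115.2.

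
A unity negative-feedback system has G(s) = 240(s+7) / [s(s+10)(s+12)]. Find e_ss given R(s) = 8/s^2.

4/7

One free integrator in G(s): this is a type 1 system.
K_v = lim_{s→0} s·G(s) = 240·7 / (10·12) = 14.
e_ss = 8/K_v = 8/14 = 4/7.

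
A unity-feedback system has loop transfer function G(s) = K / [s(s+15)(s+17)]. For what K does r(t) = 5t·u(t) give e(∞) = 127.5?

The open loop has one pole at the origin → type 1 system.
K_v = lim_{s→0} s·G(s) = K / (15·17) = (1/255)·K.
e_ss = 5/K_v = 127.5 ⇒ K_v = 2/51 ⇒ K = (2/51)/(1/255) = 10.

10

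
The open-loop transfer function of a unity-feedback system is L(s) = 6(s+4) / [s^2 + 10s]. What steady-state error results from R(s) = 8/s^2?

Lowest-order denominator term is 10s, so the open loop has 1 pole at the origin → type 1 system.
K_v = lim_{s→0} s·L(s) = 6·4 / 10 = 2.4.
e_ss = 8/K_v = 8/2.4 = 10/3.

10/3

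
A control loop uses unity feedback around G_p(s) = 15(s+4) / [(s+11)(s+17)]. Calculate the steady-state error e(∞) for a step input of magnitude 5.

G_p(s) has no factors of s in the denominator, so the system is type 0.
K_p = lim_{s→0} G_p(s) = 15·4 / (11·17) = 60/187.
e_ss = 5/(1 + K_p) = 5/(247/187) = 935/247.

935/247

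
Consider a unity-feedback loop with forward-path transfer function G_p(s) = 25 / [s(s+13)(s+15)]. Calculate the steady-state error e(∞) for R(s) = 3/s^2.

23.4

System type = 1 (one pole at s=0).
K_v = lim_{s→0} s·G_p(s) = 25 / (13·15) = 5/39.
e_ss = 3/K_v = 3/(5/39) = 23.4.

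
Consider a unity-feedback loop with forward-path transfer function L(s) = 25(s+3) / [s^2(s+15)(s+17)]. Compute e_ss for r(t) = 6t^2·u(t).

L(s) has two factors of s in the denominator, so the system is type 2.
K_a = lim_{s→0} s^2·L(s) = 25·3 / (15·17) = 5/17.
r(t) = 6t^2 gives R(s) = 12/s^3.
e_ss = 12/K_a = 12/(5/17) = 40.8.

40.8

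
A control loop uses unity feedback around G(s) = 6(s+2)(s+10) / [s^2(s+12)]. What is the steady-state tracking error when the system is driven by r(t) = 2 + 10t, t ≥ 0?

System type = 2 (two poles at s=0). Taking each input component in turn:
  • 2: tracked with zero error.
  • 10t: tracked with zero error.
Total e_ss = 0.

0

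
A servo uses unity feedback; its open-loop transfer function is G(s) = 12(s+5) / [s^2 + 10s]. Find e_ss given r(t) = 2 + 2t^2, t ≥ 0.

infinity

Lowest-order denominator term is 10s, so the open loop has 1 pole at the origin → type 1 system. Treating each term separately:
  • 2: tracked with zero error.
  • 2t^2: a type-1 system cannot track it, e_ss → ∞.
The unbounded component dominates.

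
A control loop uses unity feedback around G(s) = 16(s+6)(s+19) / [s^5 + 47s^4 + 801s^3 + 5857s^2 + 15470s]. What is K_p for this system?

infinity

K_p = lim_{s→0} G(s); with 1 pole at the origin the limit diverges, so K_p = ∞.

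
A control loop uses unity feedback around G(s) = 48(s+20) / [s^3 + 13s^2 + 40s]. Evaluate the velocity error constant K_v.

Lowest-order denominator term is 40s, so the open loop has 1 pole at the origin → type 1 system.
K_v = lim_{s→0} s·G(s) = 48·20 / 40 = 24.

24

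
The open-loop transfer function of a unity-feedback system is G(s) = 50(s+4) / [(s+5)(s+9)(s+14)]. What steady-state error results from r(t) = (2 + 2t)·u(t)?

G(s) has no factors of s in the denominator, so the system is type 0. Taking each input component in turn:
  • 2: e_ss = 2/(1+K_p) with K_p=20/63 → 126/83.
  • 2t: a type-0 system cannot track it, e_ss → ∞.
The unbounded component dominates.

infinity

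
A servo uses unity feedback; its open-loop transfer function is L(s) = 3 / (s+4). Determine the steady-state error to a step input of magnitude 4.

16/7

System type = 0 (no poles at s=0).
K_p = lim_{s→0} L(s) = 3 / (4) = 0.75.
e_ss = 4/(1 + K_p) = 4/1.75 = 16/7.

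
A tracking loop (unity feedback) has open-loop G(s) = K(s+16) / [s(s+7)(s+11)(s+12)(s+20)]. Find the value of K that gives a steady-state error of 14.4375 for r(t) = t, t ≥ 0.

The open loop has one pole at the origin → type 1 system.
K_v = lim_{s→0} s·G(s) = K·16 / (7·11·12·20) = (1/1155)·K.
e_ss = 1/K_v = 14.4375 ⇒ K_v = 16/231 ⇒ K = (16/231)/(1/1155) = 80.

80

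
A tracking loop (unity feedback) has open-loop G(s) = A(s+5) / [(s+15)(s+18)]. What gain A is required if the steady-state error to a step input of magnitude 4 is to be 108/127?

200

System type = 0 (no poles at s=0).
K_p = lim_{s→0} G(s) = A·5 / (15·18) = (1/54)·A.
e_ss = 4/(1 + K_p) = 108/127 ⇒ 1 + (1/54)·A = 127/27 ⇒ A = 200.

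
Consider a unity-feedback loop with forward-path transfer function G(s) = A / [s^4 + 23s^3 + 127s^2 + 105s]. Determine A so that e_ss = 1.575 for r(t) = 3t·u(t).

200

The denominator has no term below 105s — 1 pole at s=0, type 1.
K_v = lim_{s→0} s·G(s) = A / 105 = (1/105)·A.
e_ss = 3/K_v = 1.575 ⇒ K_v = 40/21 ⇒ A = (40/21)/(1/105) = 200.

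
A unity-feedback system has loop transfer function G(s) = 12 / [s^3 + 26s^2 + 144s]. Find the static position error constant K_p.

infinity

K_p = lim_{s→0} G(s); with 1 pole at the origin the limit diverges, so K_p = ∞.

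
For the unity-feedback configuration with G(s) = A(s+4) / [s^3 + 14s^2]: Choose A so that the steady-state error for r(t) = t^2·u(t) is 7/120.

120

Lowest-order denominator term is 14s^2, so the open loop has 2 poles at the origin → type 2 system.
K_a = lim_{s→0} s^2·G(s) = A·4 / 14 = (2/7)·A.
e_ss = 2/K_a = 7/120 ⇒ K_a = 240/7 ⇒ A = (240/7)/(2/7) = 120.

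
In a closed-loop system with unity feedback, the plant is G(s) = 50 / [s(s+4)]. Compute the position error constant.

infinity

K_p = lim_{s→0} G(s); with 1 pole at the origin the limit diverges, so K_p = ∞.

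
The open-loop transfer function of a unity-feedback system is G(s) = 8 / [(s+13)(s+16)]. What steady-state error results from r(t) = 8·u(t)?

208/27

System type = 0 (no poles at s=0).
K_p = lim_{s→0} G(s) = 8 / (13·16) = 1/26.
e_ss = 8/(1 + K_p) = 8/(27/26) = 208/27.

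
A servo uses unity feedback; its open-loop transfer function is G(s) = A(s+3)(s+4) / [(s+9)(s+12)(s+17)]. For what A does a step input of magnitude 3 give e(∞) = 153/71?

60

The open loop has no poles at the origin → type 0 system.
K_p = lim_{s→0} G(s) = A·3·4 / (9·12·17) = (1/153)·A.
e_ss = 3/(1 + K_p) = 153/71 ⇒ 1 + (1/153)·A = 71/51 ⇒ A = 60.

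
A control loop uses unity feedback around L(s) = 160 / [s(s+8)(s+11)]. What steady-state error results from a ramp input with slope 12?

System type = 1 (one pole at s=0).
K_v = lim_{s→0} s·L(s) = 160 / (8·11) = 20/11.
e_ss = 12/K_v = 12/(20/11) = 6.6.

6.6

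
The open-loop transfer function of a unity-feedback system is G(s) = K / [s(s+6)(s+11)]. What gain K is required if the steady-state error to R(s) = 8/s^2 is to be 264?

System type = 1 (one pole at s=0).
K_v = lim_{s→0} s·G(s) = K / (6·11) = (1/66)·K.
e_ss = 8/K_v = 264 ⇒ K_v = 1/33 ⇒ K = (1/33)/(1/66) = 2.

2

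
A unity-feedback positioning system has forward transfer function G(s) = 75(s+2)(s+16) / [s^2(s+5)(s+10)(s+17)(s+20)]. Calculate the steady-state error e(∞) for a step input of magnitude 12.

The open loop has two poles at the origin → type 2 system.
K_p = ∞ for a type-2 system; e_ss to a step is zero.

0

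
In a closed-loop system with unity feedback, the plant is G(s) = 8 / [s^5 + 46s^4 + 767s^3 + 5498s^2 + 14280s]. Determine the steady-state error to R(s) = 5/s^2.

8925

Lowest-order denominator term is 14280s, so the open loop has 1 pole at the origin → type 1 system.
K_v = lim_{s→0} s·G(s) = 8 / 14280 = 1/1785.
e_ss = 5/K_v = 5/(1/1785) = 8925.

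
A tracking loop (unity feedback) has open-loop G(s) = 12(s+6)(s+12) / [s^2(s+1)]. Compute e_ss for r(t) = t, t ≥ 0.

G(s) has two factors of s in the denominator, so the system is type 2.
A type-2 system has K_v = ∞, so it tracks a ramp input with zero steady-state error.

0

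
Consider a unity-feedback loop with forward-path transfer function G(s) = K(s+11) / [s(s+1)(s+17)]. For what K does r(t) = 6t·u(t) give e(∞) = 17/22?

12

G(s) has one factor of s in the denominator, so the system is type 1.
K_v = lim_{s→0} s·G(s) = K·11 / (1·17) = (11/17)·K.
e_ss = 6/K_v = 17/22 ⇒ K_v = 132/17 ⇒ K = (132/17)/(11/17) = 12.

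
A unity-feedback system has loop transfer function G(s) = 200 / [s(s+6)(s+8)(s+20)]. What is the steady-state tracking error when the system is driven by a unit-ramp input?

4.8

The open loop has one pole at the origin → type 1 system.
K_v = lim_{s→0} s·G(s) = 200 / (6·8·20) = 5/24.
e_ss = 1/K_v = 1/(5/24) = 4.8.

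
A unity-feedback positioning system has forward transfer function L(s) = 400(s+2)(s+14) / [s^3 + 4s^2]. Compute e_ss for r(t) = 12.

0

Lowest-order denominator term is 4s^2, so the open loop has 2 poles at the origin → type 2 system.
A type-2 system has K_p = ∞, so it tracks a step input with zero steady-state error.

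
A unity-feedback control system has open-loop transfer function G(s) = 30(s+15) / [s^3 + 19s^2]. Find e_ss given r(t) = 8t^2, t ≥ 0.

Factoring s^2 from the denominator leaves a polynomial with constant term 19, so the system is type 2.
K_a = lim_{s→0} s^2·G(s) = 30·15 / 19 = 450/19.
r(t) = 8t^2 gives R(s) = 16/s^3.
e_ss = 16/K_a = 16/(450/19) = 152/225.

152/225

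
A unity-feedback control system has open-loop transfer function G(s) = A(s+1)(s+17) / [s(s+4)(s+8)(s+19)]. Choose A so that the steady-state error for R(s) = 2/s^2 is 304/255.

One free integrator in G(s): this is a type 1 system.
K_v = lim_{s→0} s·G(s) = A·1·17 / (4·8·19) = (17/608)·A.
e_ss = 2/K_v = 304/255 ⇒ K_v = 255/152 ⇒ A = (255/152)/(17/608) = 60.

60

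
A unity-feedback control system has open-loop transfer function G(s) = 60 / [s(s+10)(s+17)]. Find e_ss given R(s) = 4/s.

One free integrator in G(s): this is a type 1 system.
A type-1 system has K_p = ∞, so it tracks a step input with zero steady-state error.

0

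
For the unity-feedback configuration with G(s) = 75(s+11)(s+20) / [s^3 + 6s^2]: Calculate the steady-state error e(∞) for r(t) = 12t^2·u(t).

12/1375

The denominator has no term below 6s^2 — 2 poles at s=0, type 2.
K_a = lim_{s→0} s^2·G(s) = 75·11·20 / 6 = 2750.
r(t) = 12t^2 gives R(s) = 24/s^3.
e_ss = 24/K_a = 24/2750 = 12/1375.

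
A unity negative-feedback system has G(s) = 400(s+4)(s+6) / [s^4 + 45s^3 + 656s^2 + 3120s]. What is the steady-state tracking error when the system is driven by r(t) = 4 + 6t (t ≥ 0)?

1.95

The denominator has no term below 3120s — 1 pole at s=0, type 1. Taking each input component in turn:
  • 4: tracked with zero error.
  • 6t: e_ss = 6/K_v with K_v=40/13 → 1.95.
Total e_ss = 1.95.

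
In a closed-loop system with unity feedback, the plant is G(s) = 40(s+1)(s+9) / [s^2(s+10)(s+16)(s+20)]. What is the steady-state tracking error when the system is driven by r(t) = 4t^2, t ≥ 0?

G(s) has two factors of s in the denominator, so the system is type 2.
K_a = lim_{s→0} s^2·G(s) = 40·1·9 / (10·16·20) = 0.1125.
r(t) = 4t^2 gives R(s) = 8/s^3.
e_ss = 8/K_a = 8/0.1125 = 640/9.

640/9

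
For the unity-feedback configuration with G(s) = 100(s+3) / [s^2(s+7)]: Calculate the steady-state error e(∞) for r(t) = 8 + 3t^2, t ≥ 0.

0.14

G(s) has two factors of s in the denominator, so the system is type 2. Taking each input component in turn:
  • 8: tracked with zero error.
  • 3t^2: e_ss = 6/K_a with K_a=300/7 → 0.14.
Total e_ss = 0.14.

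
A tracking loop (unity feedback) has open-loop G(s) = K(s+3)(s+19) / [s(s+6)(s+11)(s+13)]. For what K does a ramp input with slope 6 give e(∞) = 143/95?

60

One free integrator in G(s): this is a type 1 system.
K_v = lim_{s→0} s·G(s) = K·3·19 / (6·11·13) = (19/286)·K.
e_ss = 6/K_v = 143/95 ⇒ K_v = 570/143 ⇒ K = (570/143)/(19/286) = 60.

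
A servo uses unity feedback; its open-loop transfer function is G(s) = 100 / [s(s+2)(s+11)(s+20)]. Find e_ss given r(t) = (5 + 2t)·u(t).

8.8

G(s) has one factor of s in the denominator, so the system is type 1. Treating each term separately:
  • 5: tracked with zero error.
  • 2t: e_ss = 2/K_v with K_v=5/22 → 8.8.
Total e_ss = 8.8.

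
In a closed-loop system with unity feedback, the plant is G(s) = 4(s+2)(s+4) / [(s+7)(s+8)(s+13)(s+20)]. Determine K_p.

1/455

G(s) has no factors of s in the denominator, so the system is type 0.
K_p = lim_{s→0} G(s) = 4·2·4 / (7·8·13·20) = 1/455.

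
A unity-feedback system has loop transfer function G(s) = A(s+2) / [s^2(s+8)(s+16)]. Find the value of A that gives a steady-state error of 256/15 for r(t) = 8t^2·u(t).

Two free integrators in G(s): this is a type 2 system.
K_a = lim_{s→0} s^2·G(s) = A·2 / (8·16) = (1/64)·A.
e_ss = 16/K_a = 256/15 ⇒ K_a = 0.9375 ⇒ A = 0.9375/(1/64) = 60.

60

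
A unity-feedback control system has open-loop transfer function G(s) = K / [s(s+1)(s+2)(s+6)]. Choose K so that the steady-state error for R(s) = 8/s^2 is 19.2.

The open loop has one pole at the origin → type 1 system.
K_v = lim_{s→0} s·G(s) = K / (1·2·6) = (1/12)·K.
e_ss = 8/K_v = 19.2 ⇒ K_v = 5/12 ⇒ K = (5/12)/(1/12) = 5.

5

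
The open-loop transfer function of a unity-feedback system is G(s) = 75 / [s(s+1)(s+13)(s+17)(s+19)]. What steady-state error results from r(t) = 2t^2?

infinity

One free integrator in G(s): this is a type 1 system.
K_a = lim_{s→0} s^2·G(s) = 0; the steady-state error to this parabolic input grows without bound.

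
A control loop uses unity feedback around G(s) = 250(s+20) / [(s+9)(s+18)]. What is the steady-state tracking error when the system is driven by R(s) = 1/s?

81/2581

The open loop has no poles at the origin → type 0 system.
K_p = lim_{s→0} G(s) = 250·20 / (9·18) = 2500/81.
e_ss = 1/(1 + K_p) = 1/(2581/81) = 81/2581.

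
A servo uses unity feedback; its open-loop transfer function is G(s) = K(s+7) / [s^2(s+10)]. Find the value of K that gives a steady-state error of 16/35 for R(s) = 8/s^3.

25

G(s) has two factors of s in the denominator, so the system is type 2.
K_a = lim_{s→0} s^2·G(s) = K·7 / (10) = 0.7·K.
e_ss = 8/K_a = 16/35 ⇒ K_a = 17.5 ⇒ K = 17.5/0.7 = 25.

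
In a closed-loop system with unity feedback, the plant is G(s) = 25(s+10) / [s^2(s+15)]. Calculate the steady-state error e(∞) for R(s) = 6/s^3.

Two free integrators in G(s): this is a type 2 system.
K_a = lim_{s→0} s^2·G(s) = 25·10 / (15) = 50/3.
r(t) = 3t^2 gives R(s) = 6/s^3.
e_ss = 6/K_a = 6/(50/3) = 0.36.

0.36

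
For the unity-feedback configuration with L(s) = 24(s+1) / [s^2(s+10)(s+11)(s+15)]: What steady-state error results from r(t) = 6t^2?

L(s) has two factors of s in the denominator, so the system is type 2.
K_a = lim_{s→0} s^2·L(s) = 24·1 / (10·11·15) = 4/275.
r(t) = 6t^2 gives R(s) = 12/s^3.
e_ss = 12/K_a = 12/(4/275) = 825.

825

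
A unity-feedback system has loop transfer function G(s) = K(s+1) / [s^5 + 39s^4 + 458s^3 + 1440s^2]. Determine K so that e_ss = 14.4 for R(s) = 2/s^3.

200

Factoring s^2 from the denominator leaves a polynomial with constant term 1440, so the system is type 2.
K_a = lim_{s→0} s^2·G(s) = K·1 / 1440 = (1/1440)·K.
e_ss = 2/K_a = 14.4 ⇒ K_a = 5/36 ⇒ K = (5/36)/(1/1440) = 200.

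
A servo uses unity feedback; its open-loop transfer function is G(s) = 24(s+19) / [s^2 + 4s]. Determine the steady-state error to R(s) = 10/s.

0

Factoring s from the denominator leaves a polynomial with constant term 4, so the system is type 1.
A type-1 system has K_p = ∞, so it tracks a step input with zero steady-state error.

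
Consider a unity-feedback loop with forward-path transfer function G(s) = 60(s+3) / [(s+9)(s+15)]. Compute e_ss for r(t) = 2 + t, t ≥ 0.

G(s) has no factors of s in the denominator, so the system is type 0. Treating each term separately:
  • 2: e_ss = 2/(1+K_p) with K_p=4/3 → 6/7.
  • t: a type-0 system cannot track it, e_ss → ∞.
The unbounded component dominates.

infinity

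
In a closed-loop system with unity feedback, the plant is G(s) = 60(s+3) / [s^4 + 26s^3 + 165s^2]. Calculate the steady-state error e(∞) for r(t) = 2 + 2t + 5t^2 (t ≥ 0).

55/6

The denominator has no term below 165s^2 — 2 poles at s=0, type 2. Taking each input component in turn:
  • 2: tracked with zero error.
  • 2t: tracked with zero error.
  • 5t^2: e_ss = 10/K_a with K_a=12/11 → 55/6.
Total e_ss = 55/6.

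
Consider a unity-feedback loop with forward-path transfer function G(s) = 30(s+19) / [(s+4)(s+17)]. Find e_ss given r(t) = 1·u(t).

No free integrators in G(s): this is a type 0 system.
K_p = lim_{s→0} G(s) = 30·19 / (4·17) = 285/34.
e_ss = 1/(1 + K_p) = 1/(319/34) = 34/319.

34/319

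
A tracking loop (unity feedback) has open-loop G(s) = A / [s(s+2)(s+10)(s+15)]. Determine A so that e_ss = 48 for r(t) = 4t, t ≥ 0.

25

The open loop has one pole at the origin → type 1 system.
K_v = lim_{s→0} s·G(s) = A / (2·10·15) = (1/300)·A.
e_ss = 4/K_v = 48 ⇒ K_v = 1/12 ⇒ A = (1/12)/(1/300) = 25.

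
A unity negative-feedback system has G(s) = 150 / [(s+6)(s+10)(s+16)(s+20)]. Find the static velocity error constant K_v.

The open loop has no poles at the origin → type 0 system.
K_v = lim_{s→0} s·G(s) = 0 (the extra factor of s kills the finite limit).

0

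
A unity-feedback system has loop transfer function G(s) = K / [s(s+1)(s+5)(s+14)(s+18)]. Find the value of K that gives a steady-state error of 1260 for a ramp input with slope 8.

System type = 1 (one pole at s=0).
K_v = lim_{s→0} s·G(s) = K / (1·5·14·18) = (1/1260)·K.
e_ss = 8/K_v = 1260 ⇒ K_v = 2/315 ⇒ K = (2/315)/(1/1260) = 8.

8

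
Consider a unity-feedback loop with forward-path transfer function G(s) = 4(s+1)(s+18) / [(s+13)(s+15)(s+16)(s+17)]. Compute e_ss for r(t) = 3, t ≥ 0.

6630/2213

System type = 0 (no poles at s=0).
K_p = lim_{s→0} G(s) = 4·1·18 / (13·15·16·17) = 3/2210.
e_ss = 3/(1 + K_p) = 3/(2213/2210) = 6630/2213.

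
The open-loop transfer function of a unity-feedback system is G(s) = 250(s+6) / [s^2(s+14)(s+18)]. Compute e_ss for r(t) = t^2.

0.336

The open loop has two poles at the origin → type 2 system.
K_a = lim_{s→0} s^2·G(s) = 250·6 / (14·18) = 125/21.
r(t) = t^2 gives R(s) = 2/s^3.
e_ss = 2/K_a = 2/(125/21) = 0.336.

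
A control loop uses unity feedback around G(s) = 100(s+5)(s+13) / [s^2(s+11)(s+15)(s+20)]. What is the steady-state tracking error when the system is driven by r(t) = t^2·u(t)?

66/65

System type = 2 (two poles at s=0).
K_a = lim_{s→0} s^2·G(s) = 100·5·13 / (11·15·20) = 65/33.
r(t) = t^2 gives R(s) = 2/s^3.
e_ss = 2/K_a = 2/(65/33) = 66/65.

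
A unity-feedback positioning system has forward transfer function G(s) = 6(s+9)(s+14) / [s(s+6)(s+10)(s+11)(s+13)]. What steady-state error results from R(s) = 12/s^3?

infinity

G(s) has one factor of s in the denominator, so the system is type 1.
For a type-1 system K_a = 0, so e_ss to a parabolic input is unbounded.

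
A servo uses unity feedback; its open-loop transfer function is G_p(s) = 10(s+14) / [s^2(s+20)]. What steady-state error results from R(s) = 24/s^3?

The open loop has two poles at the origin → type 2 system.
K_a = lim_{s→0} s^2·G_p(s) = 10·14 / (20) = 7.
r(t) = 12t^2 gives R(s) = 24/s^3.
e_ss = 24/K_a = 24/7.

24/7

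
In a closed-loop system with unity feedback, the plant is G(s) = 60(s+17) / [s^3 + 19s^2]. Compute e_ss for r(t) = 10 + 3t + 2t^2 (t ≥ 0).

19/255

Lowest-order denominator term is 19s^2, so the open loop has 2 poles at the origin → type 2 system. Taking each input component in turn:
  • 10: tracked with zero error.
  • 3t: tracked with zero error.
  • 2t^2: e_ss = 4/K_a with K_a=1020/19 → 19/255.
Total e_ss = 19/255.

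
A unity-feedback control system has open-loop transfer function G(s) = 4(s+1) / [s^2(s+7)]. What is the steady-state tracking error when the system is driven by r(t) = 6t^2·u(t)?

System type = 2 (two poles at s=0).
K_a = lim_{s→0} s^2·G(s) = 4·1 / (7) = 4/7.
r(t) = 6t^2 gives R(s) = 12/s^3.
e_ss = 12/K_a = 12/(4/7) = 21.

21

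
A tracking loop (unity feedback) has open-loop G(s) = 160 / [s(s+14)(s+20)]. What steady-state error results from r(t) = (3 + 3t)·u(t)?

System type = 1 (one pole at s=0). Treating each term separately:
  • 3: tracked with zero error.
  • 3t: e_ss = 3/K_v with K_v=4/7 → 5.25.
Total e_ss = 5.25.

5.25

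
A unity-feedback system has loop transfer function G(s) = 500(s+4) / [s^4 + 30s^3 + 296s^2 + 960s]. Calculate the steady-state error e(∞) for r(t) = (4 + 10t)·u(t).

Factoring s from the denominator leaves a polynomial with constant term 960, so the system is type 1. Treating each term separately:
  • 4: tracked with zero error.
  • 10t: e_ss = 10/K_v with K_v=25/12 → 4.8.
Total e_ss = 4.8.

4.8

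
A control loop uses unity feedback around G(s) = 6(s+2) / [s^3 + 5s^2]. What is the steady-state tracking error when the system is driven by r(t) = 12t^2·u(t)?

10

Lowest-order denominator term is 5s^2, so the open loop has 2 poles at the origin → type 2 system.
K_a = lim_{s→0} s^2·G(s) = 6·2 / 5 = 2.4.
r(t) = 12t^2 gives R(s) = 24/s^3.
e_ss = 24/K_a = 24/2.4 = 10.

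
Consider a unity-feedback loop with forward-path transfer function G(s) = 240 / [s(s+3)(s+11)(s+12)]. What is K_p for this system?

K_p = lim_{s→0} G(s); with 1 pole at the origin the limit diverges, so K_p = ∞.

infinity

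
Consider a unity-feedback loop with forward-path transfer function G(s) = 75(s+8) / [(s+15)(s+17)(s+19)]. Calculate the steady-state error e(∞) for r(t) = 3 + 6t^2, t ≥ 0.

The open loop has no poles at the origin → type 0 system. By superposition:
  • 3: e_ss = 3/(1+K_p) with K_p=40/323 → 323/121.
  • 6t^2: a type-0 system cannot track it, e_ss → ∞.
The unbounded component dominates.

infinity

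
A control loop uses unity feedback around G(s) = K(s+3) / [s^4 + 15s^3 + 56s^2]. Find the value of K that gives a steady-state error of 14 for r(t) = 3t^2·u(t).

Lowest-order denominator term is 56s^2, so the open loop has 2 poles at the origin → type 2 system.
K_a = lim_{s→0} s^2·G(s) = K·3 / 56 = (3/56)·K.
e_ss = 6/K_a = 14 ⇒ K_a = 3/7 ⇒ K = (3/7)/(3/56) = 8.

8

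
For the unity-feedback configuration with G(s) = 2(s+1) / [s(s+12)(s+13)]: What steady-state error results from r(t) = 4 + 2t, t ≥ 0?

156

System type = 1 (one pole at s=0). By superposition:
  • 4: tracked with zero error.
  • 2t: e_ss = 2/K_v with K_v=1/78 → 156.
Total e_ss = 156.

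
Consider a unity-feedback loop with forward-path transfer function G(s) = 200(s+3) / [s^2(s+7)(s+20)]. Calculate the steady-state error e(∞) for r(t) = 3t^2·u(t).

1.4

G(s) has two factors of s in the denominator, so the system is type 2.
K_a = lim_{s→0} s^2·G(s) = 200·3 / (7·20) = 30/7.
r(t) = 3t^2 gives R(s) = 6/s^3.
e_ss = 6/K_a = 6/(30/7) = 1.4.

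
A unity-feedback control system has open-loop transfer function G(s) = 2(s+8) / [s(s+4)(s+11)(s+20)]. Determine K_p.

K_p = lim_{s→0} G(s); with 1 pole at the origin the limit diverges, so K_p = ∞.

infinity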